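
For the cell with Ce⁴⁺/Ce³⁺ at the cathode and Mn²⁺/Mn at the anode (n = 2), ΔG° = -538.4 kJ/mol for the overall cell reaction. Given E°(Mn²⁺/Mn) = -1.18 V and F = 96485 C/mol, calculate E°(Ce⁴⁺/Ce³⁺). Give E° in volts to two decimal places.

E°cell = −ΔG°/(nF) = −(-538.4×10³)/((2)(96485)) = +2.790 V.
Since Ce⁴⁺/Ce³⁺ is the cathode and Mn²⁺/Mn the anode, E°cell = E°(Ce⁴⁺/Ce³⁺) − E°(Mn²⁺/Mn).
So E°(Ce⁴⁺/Ce³⁺) = E°cell + E°(Mn²⁺/Mn) = +2.790 + (-1.18) = +1.61 V.

+1.61 V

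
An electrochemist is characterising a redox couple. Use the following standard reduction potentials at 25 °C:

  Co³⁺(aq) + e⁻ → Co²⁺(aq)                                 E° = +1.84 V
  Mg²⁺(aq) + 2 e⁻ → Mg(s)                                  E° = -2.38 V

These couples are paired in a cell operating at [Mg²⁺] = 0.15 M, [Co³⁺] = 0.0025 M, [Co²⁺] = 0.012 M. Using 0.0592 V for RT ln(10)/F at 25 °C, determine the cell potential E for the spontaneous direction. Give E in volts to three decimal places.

+4.204 V

Co³⁺/Co²⁺ is the cathode (higher E°), Mg²⁺/Mg the anode: E°cell = +1.84 − (-2.38) = +4.22 V, n = 2.
Overall: 2 Co³⁺(aq) + Mg(s) → 2 Co²⁺(aq) + Mg²⁺(aq)
Q = [Co²⁺]^2·[Mg²⁺] / ([Co³⁺]^2); log Q = 0.539.
E = E° − (0.0592/n) log Q = +4.22 − (0.0592/2)(0.539) = +4.204 V.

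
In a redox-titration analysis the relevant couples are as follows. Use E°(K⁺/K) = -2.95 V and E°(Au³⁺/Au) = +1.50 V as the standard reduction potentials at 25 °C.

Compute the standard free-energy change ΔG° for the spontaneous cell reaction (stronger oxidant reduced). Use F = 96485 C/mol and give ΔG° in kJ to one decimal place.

-1288.1 kJ

Au³⁺/Au (E° = +1.50 V) is the cathode; K⁺/K (E° = -2.95 V) is the anode, so E°cell = +4.45 V.
Balancing electrons gives n = 3 (lcm of 3 and 1).
ΔG° = −nFE° = −(3)(96485)(+4.45) = -1,288,075 J = -1288.1 kJ.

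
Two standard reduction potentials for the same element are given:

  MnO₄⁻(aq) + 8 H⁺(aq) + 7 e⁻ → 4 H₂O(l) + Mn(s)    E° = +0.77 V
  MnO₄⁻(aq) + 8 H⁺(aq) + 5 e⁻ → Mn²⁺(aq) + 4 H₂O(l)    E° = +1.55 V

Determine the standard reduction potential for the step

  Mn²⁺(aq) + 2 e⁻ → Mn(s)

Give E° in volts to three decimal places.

Sequential free energies add, so n₃E°₃ = n₁E°₁ + n₂E°₂.
With n₃ = 7, and the known step contributing 5×(+1.55) V, the unknown satisfies 2·E° = 7×(+0.77) − 5×(+1.55) = -2.360.
E° = -2.360 / 2 = -1.180 V.

-1.180 V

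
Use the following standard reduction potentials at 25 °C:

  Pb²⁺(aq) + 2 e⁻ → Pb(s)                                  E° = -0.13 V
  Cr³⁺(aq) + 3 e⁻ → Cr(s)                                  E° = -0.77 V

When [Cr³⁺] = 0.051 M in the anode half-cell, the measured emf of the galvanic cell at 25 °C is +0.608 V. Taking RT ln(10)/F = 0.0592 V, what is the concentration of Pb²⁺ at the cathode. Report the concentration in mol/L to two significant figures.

0.011 M

Pb²⁺/Pb is the cathode, Cr³⁺/Cr the anode: E°cell = +0.64 V, n = 6.
Overall reaction: 3 Pb²⁺(aq) + 2 Cr(s) → 3 Pb(s) + 2 Cr³⁺(aq); Q = [Cr³⁺]^2/[Pb²⁺]^3.
From E = E° − (0.0592/n) log Q: log Q = (E° − E)·n/0.0592 = (+0.64 − (+0.608))·6/0.0592 = 3.2432.
So 3·log[Pb²⁺] = 2·log(0.051) − log Q = -2.5849 − (3.2432) = -5.8281; log[Pb²⁺] = -5.8281 / 3 = -1.9427; [Pb²⁺] = 10^(-1.9427) ≈ 0.011 M.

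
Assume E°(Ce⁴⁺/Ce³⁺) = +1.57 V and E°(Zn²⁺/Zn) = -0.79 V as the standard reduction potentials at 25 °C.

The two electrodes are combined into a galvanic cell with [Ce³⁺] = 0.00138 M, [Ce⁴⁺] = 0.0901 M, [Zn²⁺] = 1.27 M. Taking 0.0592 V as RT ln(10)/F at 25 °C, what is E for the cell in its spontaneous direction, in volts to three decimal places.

+2.464 V

Ce⁴⁺/Ce³⁺ is the cathode (higher E°), Zn²⁺/Zn the anode: E°cell = +1.57 − (-0.79) = +2.36 V, n = 2.
Overall: 2 Ce⁴⁺(aq) + Zn(s) → 2 Ce³⁺(aq) + Zn²⁺(aq)
Q = [Ce³⁺]^2·[Zn²⁺] / ([Ce⁴⁺]^2); log Q = -3.526.
E = E° − (0.0592/n) log Q = +2.36 − (0.0592/2)(-3.526) = +2.464 V.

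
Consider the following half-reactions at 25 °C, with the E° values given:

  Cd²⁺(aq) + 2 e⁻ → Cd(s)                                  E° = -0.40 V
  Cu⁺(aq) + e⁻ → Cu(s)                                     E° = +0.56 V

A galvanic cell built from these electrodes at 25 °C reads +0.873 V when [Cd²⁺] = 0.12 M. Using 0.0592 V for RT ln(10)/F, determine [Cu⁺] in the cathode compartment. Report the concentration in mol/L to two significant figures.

0.012 M

Cu⁺/Cu is the cathode, Cd²⁺/Cd the anode: E°cell = +0.96 V, n = 2.
Overall reaction: 2 Cu⁺(aq) + Cd(s) → 2 Cu(s) + Cd²⁺(aq); Q = [Cd²⁺]^1/[Cu⁺]^2.
From E = E° − (0.0592/n) log Q: log Q = (E° − E)·n/0.0592 = (+0.96 − (+0.873))·2/0.0592 = 2.9392.
So 2·log[Cu⁺] = 1·log(0.12) − log Q = -0.9208 − (2.9392) = -3.8600; log[Cu⁺] = -3.8600 / 2 = -1.9300; [Cu⁺] = 10^(-1.9300) ≈ 0.012 M.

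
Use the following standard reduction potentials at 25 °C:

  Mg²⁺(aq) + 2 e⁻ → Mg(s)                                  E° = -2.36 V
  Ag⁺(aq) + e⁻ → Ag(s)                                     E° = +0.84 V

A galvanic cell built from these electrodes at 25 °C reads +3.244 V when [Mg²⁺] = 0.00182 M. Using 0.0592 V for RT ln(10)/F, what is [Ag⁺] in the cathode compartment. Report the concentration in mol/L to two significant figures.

Ag⁺/Ag is the cathode, Mg²⁺/Mg the anode: E°cell = +3.20 V, n = 2.
Overall reaction: 2 Ag⁺(aq) + Mg(s) → 2 Ag(s) + Mg²⁺(aq); Q = [Mg²⁺]^1/[Ag⁺]^2.
From E = E° − (0.0592/n) log Q: log Q = (E° − E)·n/0.0592 = (+3.20 − (+3.244))·2/0.0592 = -1.4865.
So 2·log[Ag⁺] = 1·log(0.00182) − log Q = -2.7399 − (-1.4865) = -1.2534; log[Ag⁺] = -1.2534 / 2 = -0.6267; [Ag⁺] = 10^(-0.6267) ≈ 0.24 M.

0.24 M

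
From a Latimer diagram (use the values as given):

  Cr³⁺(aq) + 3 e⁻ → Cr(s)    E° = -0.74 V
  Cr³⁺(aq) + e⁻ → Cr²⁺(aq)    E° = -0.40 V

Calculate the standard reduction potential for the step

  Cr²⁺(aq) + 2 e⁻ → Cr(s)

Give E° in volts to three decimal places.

-0.910 V

Sequential free energies add, so n₃E°₃ = n₁E°₁ + n₂E°₂.
With n₃ = 3, and the known step contributing 1×(-0.40) V, the unknown satisfies 2·E° = 3×(-0.74) − 1×(-0.40) = -1.820.
E° = -1.820 / 2 = -0.910 V.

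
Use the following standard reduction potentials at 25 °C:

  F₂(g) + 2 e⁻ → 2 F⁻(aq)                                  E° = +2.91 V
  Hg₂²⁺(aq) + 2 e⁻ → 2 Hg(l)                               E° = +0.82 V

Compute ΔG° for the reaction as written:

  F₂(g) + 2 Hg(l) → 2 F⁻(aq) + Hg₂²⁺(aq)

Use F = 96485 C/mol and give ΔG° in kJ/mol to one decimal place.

-403.3 kJ/mol

As written, F₂/F⁻ is reduced (cathode) and Hg₂²⁺/Hg is oxidised (anode), so E°cell = (+2.91) − (+0.82) = +2.09 V.
Balancing electrons gives n = 2.
ΔG° = −nFE° = −(2)(96485)(+2.09) = -403,307 J = -403.3 kJ/mol.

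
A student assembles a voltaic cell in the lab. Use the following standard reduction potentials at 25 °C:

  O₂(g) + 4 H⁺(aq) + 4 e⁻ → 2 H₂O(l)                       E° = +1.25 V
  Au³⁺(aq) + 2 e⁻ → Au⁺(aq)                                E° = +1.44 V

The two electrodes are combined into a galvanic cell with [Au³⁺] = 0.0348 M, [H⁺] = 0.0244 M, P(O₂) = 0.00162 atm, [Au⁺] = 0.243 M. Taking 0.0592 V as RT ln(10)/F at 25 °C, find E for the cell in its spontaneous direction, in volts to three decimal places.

Au³⁺/Au⁺ is the cathode (higher E°), O₂/H₂O the anode: E°cell = +1.44 − (+1.25) = +0.19 V, n = 4.
Overall: 2 Au³⁺(aq) + 2 H₂O(l) → 2 Au⁺(aq) + O₂(g) + 4 H⁺(aq)
Q = [Au⁺]^2·P(O₂)·[H⁺]^4 / ([Au³⁺]^2); log Q = -7.553.
E = E° − (0.0592/n) log Q = +0.19 − (0.0592/4)(-7.553) = +0.302 V.

+0.302 V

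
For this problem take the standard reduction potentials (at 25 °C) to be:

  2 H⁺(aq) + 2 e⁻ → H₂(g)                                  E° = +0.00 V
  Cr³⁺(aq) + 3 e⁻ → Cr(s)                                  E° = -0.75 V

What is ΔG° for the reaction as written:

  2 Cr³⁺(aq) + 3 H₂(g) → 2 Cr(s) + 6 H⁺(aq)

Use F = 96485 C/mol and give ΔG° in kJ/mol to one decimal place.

As written, Cr³⁺/Cr is reduced (cathode) and H⁺/H₂ is oxidised (anode), so E°cell = (-0.75) − (+0.00) = -0.75 V.
Balancing electrons gives n = 6.
ΔG° = −nFE° = −(6)(96485)(-0.75) = 434,182 J = +434.2 kJ/mol.

+434.2 kJ/mol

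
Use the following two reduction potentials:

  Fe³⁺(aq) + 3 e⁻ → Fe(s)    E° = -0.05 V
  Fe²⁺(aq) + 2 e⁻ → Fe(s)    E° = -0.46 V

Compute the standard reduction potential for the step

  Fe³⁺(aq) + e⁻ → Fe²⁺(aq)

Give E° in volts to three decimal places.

+0.770 V

Sequential free energies add, so n₃E°₃ = n₁E°₁ + n₂E°₂.
With n₃ = 3, and the known step contributing 2×(-0.46) V, the unknown satisfies 1·E° = 3×(-0.05) − 2×(-0.46) = +0.770.
E° = +0.770 / 1 = +0.770 V.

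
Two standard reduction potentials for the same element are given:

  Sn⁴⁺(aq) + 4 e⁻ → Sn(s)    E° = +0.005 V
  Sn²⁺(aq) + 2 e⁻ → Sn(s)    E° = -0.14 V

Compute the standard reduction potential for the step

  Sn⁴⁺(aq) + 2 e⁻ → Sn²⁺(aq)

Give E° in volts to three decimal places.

+0.150 V

Sequential free energies add, so n₃E°₃ = n₁E°₁ + n₂E°₂.
With n₃ = 4, and the known step contributing 2×(-0.14) V, the unknown satisfies 2·E° = 4×(+0.005) − 2×(-0.14) = +0.300.
E° = +0.300 / 2 = +0.150 V.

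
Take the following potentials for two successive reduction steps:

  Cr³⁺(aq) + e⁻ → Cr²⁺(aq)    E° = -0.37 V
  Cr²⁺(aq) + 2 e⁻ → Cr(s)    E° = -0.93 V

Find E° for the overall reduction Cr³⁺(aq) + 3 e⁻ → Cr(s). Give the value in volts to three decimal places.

-0.743 V

Adding the free-energy changes (−nFE°) of the two steps gives −n₃FE°₃ = −n₁FE°₁ − n₂FE°₂.
E°₃ = (1×-0.37 + 2×-0.93) / 3 = (-2.230) / 3 = -0.743 V.
Simply averaging or adding the two E° values would be wrong; the electron-weighted sum is required.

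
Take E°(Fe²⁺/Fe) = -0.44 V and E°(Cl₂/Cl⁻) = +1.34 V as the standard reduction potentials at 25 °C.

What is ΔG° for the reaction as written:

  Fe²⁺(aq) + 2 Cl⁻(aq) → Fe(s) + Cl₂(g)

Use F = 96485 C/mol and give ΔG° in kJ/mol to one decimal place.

As written, Fe²⁺/Fe is reduced (cathode) and Cl₂/Cl⁻ is oxidised (anode), so E°cell = (-0.44) − (+1.34) = -1.78 V.
Balancing electrons gives n = 2.
ΔG° = −nFE° = −(2)(96485)(-1.78) = 343,487 J = +343.5 kJ/mol.

+343.5 kJ/mol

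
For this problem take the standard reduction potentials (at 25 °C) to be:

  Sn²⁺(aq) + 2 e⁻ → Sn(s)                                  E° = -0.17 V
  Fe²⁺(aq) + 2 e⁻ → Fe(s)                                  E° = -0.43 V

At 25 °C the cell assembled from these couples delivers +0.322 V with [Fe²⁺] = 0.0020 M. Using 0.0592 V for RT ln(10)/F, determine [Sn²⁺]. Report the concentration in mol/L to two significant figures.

0.25 M

Sn²⁺/Sn is the cathode, Fe²⁺/Fe the anode: E°cell = +0.26 V, n = 2.
Overall reaction: Sn²⁺(aq) + Fe(s) → Sn(s) + Fe²⁺(aq); Q = [Fe²⁺]^1/[Sn²⁺]^1.
From E = E° − (0.0592/n) log Q: log Q = (E° − E)·n/0.0592 = (+0.26 − (+0.322))·2/0.0592 = -2.0946.
So 1·log[Sn²⁺] = 1·log(0.002) − log Q = -2.6990 − (-2.0946) = -0.6044; [Sn²⁺] = 10^(-0.6044) ≈ 0.25 M.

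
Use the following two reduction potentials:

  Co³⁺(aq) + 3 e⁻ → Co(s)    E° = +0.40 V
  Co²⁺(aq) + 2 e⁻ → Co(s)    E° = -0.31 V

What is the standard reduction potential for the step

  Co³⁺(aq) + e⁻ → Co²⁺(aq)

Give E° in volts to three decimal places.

+1.820 V

Sequential free energies add, so n₃E°₃ = n₁E°₁ + n₂E°₂.
With n₃ = 3, and the known step contributing 2×(-0.31) V, the unknown satisfies 1·E° = 3×(+0.40) − 2×(-0.31) = +1.820.
E° = +1.820 / 1 = +1.820 V.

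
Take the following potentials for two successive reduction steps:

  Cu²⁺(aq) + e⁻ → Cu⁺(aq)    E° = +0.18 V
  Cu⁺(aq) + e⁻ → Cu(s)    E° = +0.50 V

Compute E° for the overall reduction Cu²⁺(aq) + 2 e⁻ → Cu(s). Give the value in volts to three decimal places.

+0.340 V

Adding the free-energy changes (−nFE°) of the two steps gives −n₃FE°₃ = −n₁FE°₁ − n₂FE°₂.
E°₃ = (1×+0.18 + 1×+0.50) / 2 = (+0.680) / 2 = +0.340 V.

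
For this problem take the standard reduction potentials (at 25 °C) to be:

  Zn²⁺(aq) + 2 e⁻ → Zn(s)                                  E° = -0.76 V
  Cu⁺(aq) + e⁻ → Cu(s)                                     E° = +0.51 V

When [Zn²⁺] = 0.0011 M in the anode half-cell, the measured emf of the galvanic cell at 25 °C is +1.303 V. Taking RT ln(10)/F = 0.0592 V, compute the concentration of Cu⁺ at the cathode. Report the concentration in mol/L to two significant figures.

Cu⁺/Cu is the cathode, Zn²⁺/Zn the anode: E°cell = +1.27 V, n = 2.
Overall reaction: 2 Cu⁺(aq) + Zn(s) → 2 Cu(s) + Zn²⁺(aq); Q = [Zn²⁺]^1/[Cu⁺]^2.
From E = E° − (0.0592/n) log Q: log Q = (E° − E)·n/0.0592 = (+1.27 − (+1.303))·2/0.0592 = -1.1149.
So 2·log[Cu⁺] = 1·log(0.0011) − log Q = -2.9586 − (-1.1149) = -1.8437; log[Cu⁺] = -1.8437 / 2 = -0.9218; [Cu⁺] = 10^(-0.9218) ≈ 0.12 M.

0.12 M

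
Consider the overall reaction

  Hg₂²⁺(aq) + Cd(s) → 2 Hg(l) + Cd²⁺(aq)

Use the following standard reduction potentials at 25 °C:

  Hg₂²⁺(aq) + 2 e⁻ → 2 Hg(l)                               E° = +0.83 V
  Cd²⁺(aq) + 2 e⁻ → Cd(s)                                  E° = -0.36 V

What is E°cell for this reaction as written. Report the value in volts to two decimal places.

The Hg₂²⁺/Hg couple has the higher reduction potential, so it is the cathode; Cd²⁺/Cd is oxidised at the anode.
E°cell = E°(cathode) − E°(anode) = (+0.83) − (-0.36) = +1.19 V.

+1.19 V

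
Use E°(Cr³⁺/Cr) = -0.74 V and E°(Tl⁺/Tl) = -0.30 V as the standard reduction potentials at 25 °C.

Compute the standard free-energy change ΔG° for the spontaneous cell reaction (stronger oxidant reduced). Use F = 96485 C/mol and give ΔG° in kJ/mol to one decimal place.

-127.4 kJ/mol

Tl⁺/Tl (E° = -0.30 V) is the cathode; Cr³⁺/Cr (E° = -0.74 V) is the anode, so E°cell = +0.44 V.
Balancing electrons gives n = 3 (lcm of 1 and 3).
ΔG° = −nFE° = −(3)(96485)(+0.44) = -127,360 J = -127.4 kJ/mol.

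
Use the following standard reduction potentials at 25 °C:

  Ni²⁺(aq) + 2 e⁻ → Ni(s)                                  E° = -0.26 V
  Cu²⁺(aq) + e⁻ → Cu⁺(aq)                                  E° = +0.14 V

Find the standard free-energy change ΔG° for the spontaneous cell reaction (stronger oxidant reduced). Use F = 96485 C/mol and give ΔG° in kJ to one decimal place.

-77.2 kJ

Cu²⁺/Cu⁺ (E° = +0.14 V) is the cathode; Ni²⁺/Ni (E° = -0.26 V) is the anode, so E°cell = +0.40 V.
Balancing electrons gives n = 2 (lcm of 1 and 2).
ΔG° = −nFE° = −(2)(96485)(+0.40) = -77,188 J = -77.2 kJ.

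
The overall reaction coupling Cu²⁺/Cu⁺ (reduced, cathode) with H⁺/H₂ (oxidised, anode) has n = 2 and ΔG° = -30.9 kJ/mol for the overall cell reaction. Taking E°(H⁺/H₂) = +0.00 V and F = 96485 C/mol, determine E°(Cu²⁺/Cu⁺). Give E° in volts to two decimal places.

+0.16 V

E°cell = −ΔG°/(nF) = −(-30.9×10³)/((2)(96485)) = +0.160 V.
Since Cu²⁺/Cu⁺ is the cathode and H⁺/H₂ the anode, E°cell = E°(Cu²⁺/Cu⁺) − E°(H⁺/H₂).
So E°(Cu²⁺/Cu⁺) = E°cell + E°(H⁺/H₂) = +0.160 + (+0.00) = +0.16 V.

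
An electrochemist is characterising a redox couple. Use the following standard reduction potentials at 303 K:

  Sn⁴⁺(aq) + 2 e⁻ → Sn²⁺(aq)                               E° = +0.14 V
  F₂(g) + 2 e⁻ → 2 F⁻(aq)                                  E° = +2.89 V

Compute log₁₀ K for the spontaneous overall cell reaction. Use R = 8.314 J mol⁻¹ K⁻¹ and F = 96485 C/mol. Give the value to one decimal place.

Cathode: F₂/F⁻; anode: Sn⁴⁺/Sn²⁺. E°cell = (+2.89) − (+0.14) = +2.75 V, with n = 2.
ΔG° = −nFE° = −RT ln K, so ln K = nFE°/(RT) = (2)(96485)(+2.75) / ((8.314)(303)) = 210.654.
log₁₀ K = 210.654 / ln 10 = 91.5.

91.5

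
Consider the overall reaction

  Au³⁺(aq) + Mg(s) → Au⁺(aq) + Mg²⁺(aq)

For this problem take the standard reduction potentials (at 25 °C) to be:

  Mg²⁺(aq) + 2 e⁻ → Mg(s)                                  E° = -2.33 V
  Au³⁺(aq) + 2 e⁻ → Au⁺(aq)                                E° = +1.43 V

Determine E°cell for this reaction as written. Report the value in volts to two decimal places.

The Au³⁺/Au⁺ couple has the higher reduction potential, so it is the cathode; Mg²⁺/Mg is oxidised at the anode.
E°cell = E°(cathode) − E°(anode) = (+1.43) − (-2.33) = +3.76 V.

+3.76 V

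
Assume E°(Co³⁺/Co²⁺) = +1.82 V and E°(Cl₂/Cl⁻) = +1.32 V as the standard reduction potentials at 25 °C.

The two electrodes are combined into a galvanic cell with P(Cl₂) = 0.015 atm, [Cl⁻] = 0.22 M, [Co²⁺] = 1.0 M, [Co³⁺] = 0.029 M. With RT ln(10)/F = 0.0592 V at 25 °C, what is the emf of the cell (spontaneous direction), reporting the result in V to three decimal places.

+0.424 V

Co³⁺/Co²⁺ is the cathode (higher E°), Cl₂/Cl⁻ the anode: E°cell = +1.82 − (+1.32) = +0.50 V, n = 2.
Overall: 2 Co³⁺(aq) + 2 Cl⁻(aq) → 2 Co²⁺(aq) + Cl₂(g)
Q = [Co²⁺]^2·P(Cl₂) / ([Co³⁺]^2·[Cl⁻]^2); log Q = 2.566.
E = E° − (0.0592/n) log Q = +0.50 − (0.0592/2)(2.566) = +0.424 V.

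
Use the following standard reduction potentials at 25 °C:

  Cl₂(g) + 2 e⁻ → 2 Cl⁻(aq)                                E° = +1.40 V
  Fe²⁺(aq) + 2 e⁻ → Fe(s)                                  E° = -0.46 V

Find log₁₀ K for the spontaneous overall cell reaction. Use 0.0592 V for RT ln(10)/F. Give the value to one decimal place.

Cathode: Cl₂/Cl⁻; anode: Fe²⁺/Fe. E°cell = +1.86 V, n = 2.
log K = nE°cell / 0.0592 = (2)(+1.86) / 0.0592 = 62.8.

62.8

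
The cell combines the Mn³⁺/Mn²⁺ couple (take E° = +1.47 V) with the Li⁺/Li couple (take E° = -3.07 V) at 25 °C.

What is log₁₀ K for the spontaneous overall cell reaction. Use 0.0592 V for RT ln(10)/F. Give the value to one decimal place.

76.7

Cathode: Mn³⁺/Mn²⁺; anode: Li⁺/Li. E°cell = +4.54 V, n = 1.
log K = nE°cell / 0.0592 = (1)(+4.54) / 0.0592 = 76.7.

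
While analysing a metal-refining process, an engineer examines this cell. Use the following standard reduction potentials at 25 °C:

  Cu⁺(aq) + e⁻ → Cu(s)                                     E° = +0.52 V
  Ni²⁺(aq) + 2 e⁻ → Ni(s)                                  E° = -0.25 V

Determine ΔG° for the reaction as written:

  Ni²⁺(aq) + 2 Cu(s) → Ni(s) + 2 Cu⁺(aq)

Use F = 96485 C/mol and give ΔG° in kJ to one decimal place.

+148.6 kJ

As written, Ni²⁺/Ni is reduced (cathode) and Cu⁺/Cu is oxidised (anode), so E°cell = (-0.25) − (+0.52) = -0.77 V.
Balancing electrons gives n = 2.
ΔG° = −nFE° = −(2)(96485)(-0.77) = 148,587 J = +148.6 kJ.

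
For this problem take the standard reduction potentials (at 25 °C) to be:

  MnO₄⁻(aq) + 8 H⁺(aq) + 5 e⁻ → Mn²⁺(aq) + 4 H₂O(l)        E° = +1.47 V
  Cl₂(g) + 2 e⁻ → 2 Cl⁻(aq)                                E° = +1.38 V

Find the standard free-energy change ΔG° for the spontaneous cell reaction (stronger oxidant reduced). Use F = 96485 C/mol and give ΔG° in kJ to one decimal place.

MnO₄⁻/Mn²⁺ (E° = +1.47 V) is the cathode; Cl₂/Cl⁻ (E° = +1.38 V) is the anode, so E°cell = +0.09 V.
Balancing electrons gives n = 10 (lcm of 5 and 2).
ΔG° = −nFE° = −(10)(96485)(+0.09) = -86,836 J = -86.8 kJ.

-86.8 kJ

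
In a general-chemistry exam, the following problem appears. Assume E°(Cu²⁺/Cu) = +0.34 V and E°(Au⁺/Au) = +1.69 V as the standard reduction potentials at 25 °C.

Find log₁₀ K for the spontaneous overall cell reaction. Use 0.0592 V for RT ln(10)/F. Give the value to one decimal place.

Cathode: Au⁺/Au; anode: Cu²⁺/Cu. E°cell = +1.35 V, n = 2.
log K = nE°cell / 0.0592 = (2)(+1.35) / 0.0592 = 45.6.

45.6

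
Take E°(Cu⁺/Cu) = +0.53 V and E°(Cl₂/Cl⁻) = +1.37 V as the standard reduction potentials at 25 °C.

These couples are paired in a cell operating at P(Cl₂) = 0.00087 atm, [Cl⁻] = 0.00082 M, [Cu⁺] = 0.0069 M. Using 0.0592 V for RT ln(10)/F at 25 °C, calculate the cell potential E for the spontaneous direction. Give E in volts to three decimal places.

+1.060 V

Cl₂/Cl⁻ is the cathode (higher E°), Cu⁺/Cu the anode: E°cell = +1.37 − (+0.53) = +0.84 V, n = 2.
Overall: Cl₂(g) + 2 Cu(s) → 2 Cl⁻(aq) + 2 Cu⁺(aq)
Q = [Cl⁻]^2·[Cu⁺]^2 / (P(Cl₂)); log Q = -7.434.
E = E° − (0.0592/n) log Q = +0.84 − (0.0592/2)(-7.434) = +1.060 V.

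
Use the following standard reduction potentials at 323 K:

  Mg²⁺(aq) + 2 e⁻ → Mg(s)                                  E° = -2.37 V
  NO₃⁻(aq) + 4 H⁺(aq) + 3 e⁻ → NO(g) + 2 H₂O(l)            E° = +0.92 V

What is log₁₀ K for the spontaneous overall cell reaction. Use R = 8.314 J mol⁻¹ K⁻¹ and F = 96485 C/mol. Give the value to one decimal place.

Cathode: NO₃⁻/NO; anode: Mg²⁺/Mg. E°cell = (+0.92) − (-2.37) = +3.29 V, with n = 6.
ΔG° = −nFE° = −RT ln K, so ln K = nFE°/(RT) = (6)(96485)(+3.29) / ((8.314)(323)) = 709.242.
log₁₀ K = 709.242 / ln 10 = 308.0.

308.0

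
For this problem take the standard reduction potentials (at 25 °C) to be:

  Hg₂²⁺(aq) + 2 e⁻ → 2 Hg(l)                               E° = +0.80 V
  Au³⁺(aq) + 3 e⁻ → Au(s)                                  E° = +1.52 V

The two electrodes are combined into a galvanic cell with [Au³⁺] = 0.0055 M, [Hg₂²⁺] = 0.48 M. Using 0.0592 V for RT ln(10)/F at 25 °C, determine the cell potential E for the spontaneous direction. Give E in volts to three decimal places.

Au³⁺/Au is the cathode (higher E°), Hg₂²⁺/Hg the anode: E°cell = +1.52 − (+0.80) = +0.72 V, n = 6.
Overall: 2 Au³⁺(aq) + 6 Hg(l) → 2 Au(s) + 3 Hg₂²⁺(aq)
Q = [Hg₂²⁺]^3 / ([Au³⁺]^2); log Q = 3.563.
E = E° − (0.0592/n) log Q = +0.72 − (0.0592/6)(3.563) = +0.685 V.

+0.685 V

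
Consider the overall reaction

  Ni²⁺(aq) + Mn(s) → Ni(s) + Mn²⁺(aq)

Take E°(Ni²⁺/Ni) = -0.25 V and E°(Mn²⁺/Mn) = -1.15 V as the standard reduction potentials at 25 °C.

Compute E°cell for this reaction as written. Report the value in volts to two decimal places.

The Ni²⁺/Ni couple has the higher reduction potential, so it is the cathode; Mn²⁺/Mn is oxidised at the anode.
E°cell = E°(cathode) − E°(anode) = (-0.25) − (-1.15) = +0.90 V.
Since E°cell > 0, the reaction is spontaneous under standard conditions.

+0.90 V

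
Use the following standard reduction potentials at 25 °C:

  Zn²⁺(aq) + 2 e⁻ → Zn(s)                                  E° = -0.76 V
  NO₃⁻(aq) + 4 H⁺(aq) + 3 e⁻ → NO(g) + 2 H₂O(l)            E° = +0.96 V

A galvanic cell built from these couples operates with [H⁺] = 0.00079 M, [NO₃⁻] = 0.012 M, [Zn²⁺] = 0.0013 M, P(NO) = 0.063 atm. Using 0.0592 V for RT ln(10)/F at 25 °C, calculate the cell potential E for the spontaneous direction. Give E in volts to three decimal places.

+1.546 V

NO₃⁻/NO is the cathode (higher E°), Zn²⁺/Zn the anode: E°cell = +0.96 − (-0.76) = +1.72 V, n = 6.
Overall: 2 NO₃⁻(aq) + 8 H⁺(aq) + 3 Zn(s) → 2 NO(g) + 4 H₂O(l) + 3 Zn²⁺(aq)
Q = P(NO)^2·[Zn²⁺]^3 / ([NO₃⁻]^2·[H⁺]^8); log Q = 17.601.
E = E° − (0.0592/n) log Q = +1.72 − (0.0592/6)(17.601) = +1.546 V.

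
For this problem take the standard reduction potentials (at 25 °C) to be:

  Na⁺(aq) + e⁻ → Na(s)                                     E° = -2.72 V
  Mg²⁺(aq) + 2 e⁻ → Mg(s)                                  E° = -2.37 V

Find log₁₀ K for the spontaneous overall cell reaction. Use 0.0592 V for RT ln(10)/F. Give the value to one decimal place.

11.8

Cathode: Mg²⁺/Mg; anode: Na⁺/Na. E°cell = +0.35 V, n = 2.
log K = nE°cell / 0.0592 = (2)(+0.35) / 0.0592 = 11.8.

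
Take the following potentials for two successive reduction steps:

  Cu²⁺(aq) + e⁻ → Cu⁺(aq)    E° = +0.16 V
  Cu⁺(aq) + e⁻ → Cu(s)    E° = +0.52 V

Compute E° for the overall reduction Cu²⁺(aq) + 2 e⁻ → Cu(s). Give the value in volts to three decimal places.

+0.340 V

Standard free energies of sequential steps add: ΔG°₃ = ΔG°₁ + ΔG°₂, so n₃E°₃ = n₁E°₁ + n₂E°₂.
E°₃ = (1×+0.16 + 1×+0.52) / 2 = (+0.680) / 2 = +0.340 V.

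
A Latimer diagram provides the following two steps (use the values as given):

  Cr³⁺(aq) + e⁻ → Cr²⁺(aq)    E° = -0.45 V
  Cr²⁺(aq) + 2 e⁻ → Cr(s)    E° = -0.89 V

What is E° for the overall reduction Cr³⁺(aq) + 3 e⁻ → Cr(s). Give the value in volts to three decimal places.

-0.743 V

Since ΔG° = −nFE° is additive over sequential reductions, n₃E°₃ = n₁E°₁ + n₂E°₂.
E°₃ = (1×-0.45 + 2×-0.89) / 3 = (-2.230) / 3 = -0.743 V.
Simply averaging or adding the two E° values would be wrong; the electron-weighted sum is required.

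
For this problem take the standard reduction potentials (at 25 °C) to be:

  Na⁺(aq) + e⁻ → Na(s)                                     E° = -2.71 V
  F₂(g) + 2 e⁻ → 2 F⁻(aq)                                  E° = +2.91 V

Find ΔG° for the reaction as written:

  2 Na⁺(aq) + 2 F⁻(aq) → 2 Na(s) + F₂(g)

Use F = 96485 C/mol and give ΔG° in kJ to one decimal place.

As written, Na⁺/Na is reduced (cathode) and F₂/F⁻ is oxidised (anode), so E°cell = (-2.71) − (+2.91) = -5.62 V.
Balancing electrons gives n = 2.
ΔG° = −nFE° = −(2)(96485)(-5.62) = 1,084,491 J = +1084.5 kJ.

+1084.5 kJ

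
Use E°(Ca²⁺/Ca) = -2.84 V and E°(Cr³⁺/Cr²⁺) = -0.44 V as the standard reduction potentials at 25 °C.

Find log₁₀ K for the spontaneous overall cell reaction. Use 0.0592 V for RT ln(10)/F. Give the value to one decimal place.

81.1

Cathode: Cr³⁺/Cr²⁺; anode: Ca²⁺/Ca. E°cell = +2.40 V, n = 2.
log K = nE°cell / 0.0592 = (2)(+2.40) / 0.0592 = 81.1.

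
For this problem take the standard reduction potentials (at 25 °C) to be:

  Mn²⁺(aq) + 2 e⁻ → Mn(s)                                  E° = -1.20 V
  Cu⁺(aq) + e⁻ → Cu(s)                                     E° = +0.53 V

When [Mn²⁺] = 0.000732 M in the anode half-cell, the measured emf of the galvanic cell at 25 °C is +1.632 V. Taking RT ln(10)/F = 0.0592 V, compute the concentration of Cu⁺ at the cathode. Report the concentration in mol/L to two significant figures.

Cu⁺/Cu is the cathode, Mn²⁺/Mn the anode: E°cell = +1.73 V, n = 2.
Overall reaction: 2 Cu⁺(aq) + Mn(s) → 2 Cu(s) + Mn²⁺(aq); Q = [Mn²⁺]^1/[Cu⁺]^2.
From E = E° − (0.0592/n) log Q: log Q = (E° − E)·n/0.0592 = (+1.73 − (+1.632))·2/0.0592 = 3.3108.
So 2·log[Cu⁺] = 1·log(0.000732) − log Q = -3.1355 − (3.3108) = -6.4463; log[Cu⁺] = -6.4463 / 2 = -3.2231; [Cu⁺] = 10^(-3.2231) ≈ 0.00060 M.

0.00060 M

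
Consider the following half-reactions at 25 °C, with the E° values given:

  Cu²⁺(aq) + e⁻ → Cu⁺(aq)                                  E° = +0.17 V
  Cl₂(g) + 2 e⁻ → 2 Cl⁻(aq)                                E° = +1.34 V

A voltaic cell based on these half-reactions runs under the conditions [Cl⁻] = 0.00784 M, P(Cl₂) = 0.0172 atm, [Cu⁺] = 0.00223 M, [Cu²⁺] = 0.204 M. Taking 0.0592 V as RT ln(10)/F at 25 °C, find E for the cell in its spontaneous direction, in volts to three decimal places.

Cl₂/Cl⁻ is the cathode (higher E°), Cu²⁺/Cu⁺ the anode: E°cell = +1.34 − (+0.17) = +1.17 V, n = 2.
Overall: Cl₂(g) + 2 Cu⁺(aq) → 2 Cl⁻(aq) + 2 Cu²⁺(aq)
Q = [Cl⁻]^2·[Cu²⁺]^2 / (P(Cl₂)·[Cu⁺]^2); log Q = 1.476.
E = E° − (0.0592/n) log Q = +1.17 − (0.0592/2)(1.476) = +1.126 V.

+1.126 V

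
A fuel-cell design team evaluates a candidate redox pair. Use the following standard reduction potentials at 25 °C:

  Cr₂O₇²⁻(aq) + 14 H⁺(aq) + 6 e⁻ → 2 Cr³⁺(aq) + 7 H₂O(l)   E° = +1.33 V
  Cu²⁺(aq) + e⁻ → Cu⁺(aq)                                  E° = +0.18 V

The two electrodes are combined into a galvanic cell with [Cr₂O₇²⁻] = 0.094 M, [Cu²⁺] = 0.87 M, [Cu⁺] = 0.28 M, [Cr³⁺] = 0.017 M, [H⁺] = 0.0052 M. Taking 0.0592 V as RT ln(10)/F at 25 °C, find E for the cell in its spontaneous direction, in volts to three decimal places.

+0.830 V

Cr₂O₇²⁻/Cr³⁺ is the cathode (higher E°), Cu²⁺/Cu⁺ the anode: E°cell = +1.33 − (+0.18) = +1.15 V, n = 6.
Overall: Cr₂O₇²⁻(aq) + 14 H⁺(aq) + 6 Cu⁺(aq) → 2 Cr³⁺(aq) + 7 H₂O(l) + 6 Cu²⁺(aq)
Q = [Cr³⁺]^2·[Cu²⁺]^6 / ([Cr₂O₇²⁻]·[H⁺]^14·[Cu⁺]^6); log Q = 32.418.
E = E° − (0.0592/n) log Q = +1.15 − (0.0592/6)(32.418) = +0.830 V.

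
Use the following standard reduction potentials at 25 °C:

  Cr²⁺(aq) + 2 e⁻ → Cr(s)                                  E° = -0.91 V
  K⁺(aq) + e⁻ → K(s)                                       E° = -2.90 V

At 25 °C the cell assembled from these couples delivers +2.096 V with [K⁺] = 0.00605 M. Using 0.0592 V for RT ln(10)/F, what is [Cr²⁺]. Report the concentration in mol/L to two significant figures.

0.14 M

Cr²⁺/Cr is the cathode, K⁺/K the anode: E°cell = +1.99 V, n = 2.
Overall reaction: Cr²⁺(aq) + 2 K(s) → Cr(s) + 2 K⁺(aq); Q = [K⁺]^2/[Cr²⁺]^1.
From E = E° − (0.0592/n) log Q: log Q = (E° − E)·n/0.0592 = (+1.99 − (+2.096))·2/0.0592 = -3.5811.
So 1·log[Cr²⁺] = 2·log(0.00605) − log Q = -4.4365 − (-3.5811) = -0.8554; [Cr²⁺] = 10^(-0.8554) ≈ 0.14 M.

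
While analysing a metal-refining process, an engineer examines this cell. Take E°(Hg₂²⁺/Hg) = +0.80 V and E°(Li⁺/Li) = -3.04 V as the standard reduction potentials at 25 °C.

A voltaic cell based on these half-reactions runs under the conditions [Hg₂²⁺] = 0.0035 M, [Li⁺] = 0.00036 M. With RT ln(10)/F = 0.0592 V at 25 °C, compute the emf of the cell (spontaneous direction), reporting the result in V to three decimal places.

Hg₂²⁺/Hg is the cathode (higher E°), Li⁺/Li the anode: E°cell = +0.80 − (-3.04) = +3.84 V, n = 2.
Overall: Hg₂²⁺(aq) + 2 Li(s) → 2 Hg(l) + 2 Li⁺(aq)
Q = [Li⁺]^2 / ([Hg₂²⁺]); log Q = -4.431.
E = E° − (0.0592/n) log Q = +3.84 − (0.0592/2)(-4.431) = +3.971 V.

+3.971 V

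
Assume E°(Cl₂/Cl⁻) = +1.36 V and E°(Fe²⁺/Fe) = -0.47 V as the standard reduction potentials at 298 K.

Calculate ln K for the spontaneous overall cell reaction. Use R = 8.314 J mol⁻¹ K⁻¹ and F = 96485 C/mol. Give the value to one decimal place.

Cathode: Cl₂/Cl⁻; anode: Fe²⁺/Fe. E°cell = (+1.36) − (-0.47) = +1.83 V, with n = 2.
ΔG° = −nFE° = −RT ln K, so ln K = nFE°/(RT) = (2)(96485)(+1.83) / ((8.314)(298)) = 142.533.

142.5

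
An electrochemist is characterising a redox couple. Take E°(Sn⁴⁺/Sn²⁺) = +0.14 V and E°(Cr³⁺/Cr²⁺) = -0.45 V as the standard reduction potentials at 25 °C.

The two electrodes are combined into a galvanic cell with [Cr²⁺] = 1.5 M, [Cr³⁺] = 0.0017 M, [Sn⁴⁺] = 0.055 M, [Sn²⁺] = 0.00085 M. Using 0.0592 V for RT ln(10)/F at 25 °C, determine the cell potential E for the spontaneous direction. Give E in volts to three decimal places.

Sn⁴⁺/Sn²⁺ is the cathode (higher E°), Cr³⁺/Cr²⁺ the anode: E°cell = +0.14 − (-0.45) = +0.59 V, n = 2.
Overall: Sn⁴⁺(aq) + 2 Cr²⁺(aq) → Sn²⁺(aq) + 2 Cr³⁺(aq)
Q = [Sn²⁺]·[Cr³⁺]^2 / ([Sn⁴⁺]·[Cr²⁺]^2); log Q = -7.702.
E = E° − (0.0592/n) log Q = +0.59 − (0.0592/2)(-7.702) = +0.818 V.

+0.818 V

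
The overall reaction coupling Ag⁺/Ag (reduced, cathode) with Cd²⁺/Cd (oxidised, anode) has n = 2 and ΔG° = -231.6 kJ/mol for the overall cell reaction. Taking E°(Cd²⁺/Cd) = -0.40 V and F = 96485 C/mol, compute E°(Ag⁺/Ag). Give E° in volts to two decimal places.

+0.80 V

E°cell = −ΔG°/(nF) = −(-231.6×10³)/((2)(96485)) = +1.200 V.
Since Ag⁺/Ag is the cathode and Cd²⁺/Cd the anode, E°cell = E°(Ag⁺/Ag) − E°(Cd²⁺/Cd).
So E°(Ag⁺/Ag) = E°cell + E°(Cd²⁺/Cd) = +1.200 + (-0.40) = +0.80 V.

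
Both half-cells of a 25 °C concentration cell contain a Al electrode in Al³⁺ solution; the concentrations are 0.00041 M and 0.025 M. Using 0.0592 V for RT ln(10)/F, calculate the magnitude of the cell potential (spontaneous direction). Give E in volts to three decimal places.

+0.035 V

For a concentration cell E°cell = 0. The 0.025 M side is the cathode (reduction is favoured where [Al³⁺] is higher).
With n = 3, E = −(0.0592/3) log([Al³⁺]ₐₙ/[Al³⁺]꜀ₐₜ) = −(0.0592/3) log(0.00041/0.025) = −(0.0592/3)(-1.785) = +0.035 V.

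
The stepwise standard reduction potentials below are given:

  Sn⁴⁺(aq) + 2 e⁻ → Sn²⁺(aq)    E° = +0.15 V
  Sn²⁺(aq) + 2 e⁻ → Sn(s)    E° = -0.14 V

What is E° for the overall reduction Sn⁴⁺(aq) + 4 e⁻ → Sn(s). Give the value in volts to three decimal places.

Standard free energies of sequential steps add: ΔG°₃ = ΔG°₁ + ΔG°₂, so n₃E°₃ = n₁E°₁ + n₂E°₂.
E°₃ = (2×+0.15 + 2×-0.14) / 4 = (+0.020) / 4 = +0.005 V.

+0.005 V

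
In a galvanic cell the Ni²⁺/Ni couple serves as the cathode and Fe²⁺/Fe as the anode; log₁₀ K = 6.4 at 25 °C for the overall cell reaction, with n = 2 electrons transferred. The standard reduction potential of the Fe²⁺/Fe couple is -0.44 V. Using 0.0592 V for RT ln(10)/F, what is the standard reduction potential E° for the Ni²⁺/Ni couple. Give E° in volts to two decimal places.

E°cell = (0.0592/n)·log K = (0.0592/2)(6.4) = +0.189 V.
Since Ni²⁺/Ni is the cathode and Fe²⁺/Fe the anode, E°cell = E°(Ni²⁺/Ni) − E°(Fe²⁺/Fe).
So E°(Ni²⁺/Ni) = E°cell + E°(Fe²⁺/Fe) = +0.189 + (-0.44) = -0.25 V.

-0.25 V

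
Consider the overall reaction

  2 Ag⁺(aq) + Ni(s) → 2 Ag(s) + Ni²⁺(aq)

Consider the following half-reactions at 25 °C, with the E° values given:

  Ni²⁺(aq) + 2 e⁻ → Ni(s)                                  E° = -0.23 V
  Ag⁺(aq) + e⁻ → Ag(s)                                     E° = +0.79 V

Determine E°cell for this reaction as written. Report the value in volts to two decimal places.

+1.02 V

The Ag⁺/Ag couple has the higher reduction potential, so it is the cathode; Ni²⁺/Ni is oxidised at the anode.
E°cell = E°(cathode) − E°(anode) = (+0.79) − (-0.23) = +1.02 V.
Since E°cell > 0, the reaction is spontaneous under standard conditions.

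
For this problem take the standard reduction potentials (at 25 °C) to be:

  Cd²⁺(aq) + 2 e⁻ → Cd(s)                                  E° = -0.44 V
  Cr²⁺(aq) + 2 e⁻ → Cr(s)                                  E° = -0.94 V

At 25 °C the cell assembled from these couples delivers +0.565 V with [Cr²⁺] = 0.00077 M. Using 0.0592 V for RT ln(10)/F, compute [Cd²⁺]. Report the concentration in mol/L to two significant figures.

0.12 M

Cd²⁺/Cd is the cathode, Cr²⁺/Cr the anode: E°cell = +0.50 V, n = 2.
Overall reaction: Cd²⁺(aq) + Cr(s) → Cd(s) + Cr²⁺(aq); Q = [Cr²⁺]^1/[Cd²⁺]^1.
From E = E° − (0.0592/n) log Q: log Q = (E° − E)·n/0.0592 = (+0.50 − (+0.565))·2/0.0592 = -2.1959.
So 1·log[Cd²⁺] = 1·log(0.00077) − log Q = -3.1135 − (-2.1959) = -0.9176; [Cd²⁺] = 10^(-0.9176) ≈ 0.12 M.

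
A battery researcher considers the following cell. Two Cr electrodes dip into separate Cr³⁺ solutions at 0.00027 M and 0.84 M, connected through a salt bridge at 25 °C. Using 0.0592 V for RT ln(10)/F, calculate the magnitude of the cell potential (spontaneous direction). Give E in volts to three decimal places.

+0.069 V

For a concentration cell E°cell = 0. The 0.84 M side is the cathode (reduction is favoured where [Cr³⁺] is higher).
With n = 3, E = −(0.0592/3) log([Cr³⁺]ₐₙ/[Cr³⁺]꜀ₐₜ) = −(0.0592/3) log(0.00027/0.84) = −(0.0592/3)(-3.493) = +0.069 V.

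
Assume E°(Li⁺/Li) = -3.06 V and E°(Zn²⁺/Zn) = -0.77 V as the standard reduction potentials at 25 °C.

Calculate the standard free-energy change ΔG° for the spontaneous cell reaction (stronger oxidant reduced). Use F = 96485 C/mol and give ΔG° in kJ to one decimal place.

-441.9 kJ

Zn²⁺/Zn (E° = -0.77 V) is the cathode; Li⁺/Li (E° = -3.06 V) is the anode, so E°cell = +2.29 V.
Balancing electrons gives n = 2 (lcm of 2 and 1).
ΔG° = −nFE° = −(2)(96485)(+2.29) = -441,901 J = -441.9 kJ.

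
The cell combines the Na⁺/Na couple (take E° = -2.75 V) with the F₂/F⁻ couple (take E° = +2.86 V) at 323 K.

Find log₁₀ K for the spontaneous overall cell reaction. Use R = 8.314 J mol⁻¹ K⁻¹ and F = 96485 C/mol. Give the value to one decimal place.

Cathode: F₂/F⁻; anode: Na⁺/Na. E°cell = (+2.86) − (-2.75) = +5.61 V, with n = 2.
ΔG° = −nFE° = −RT ln K, so ln K = nFE°/(RT) = (2)(96485)(+5.61) / ((8.314)(323)) = 403.125.
log₁₀ K = 403.125 / ln 10 = 175.1.

175.1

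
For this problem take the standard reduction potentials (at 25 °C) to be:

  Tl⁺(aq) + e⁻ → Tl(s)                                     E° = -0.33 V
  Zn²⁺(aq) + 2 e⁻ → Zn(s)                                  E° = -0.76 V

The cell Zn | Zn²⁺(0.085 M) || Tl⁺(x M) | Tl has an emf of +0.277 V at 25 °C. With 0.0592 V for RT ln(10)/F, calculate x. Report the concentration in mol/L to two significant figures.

0.00076 M

Tl⁺/Tl is the cathode, Zn²⁺/Zn the anode: E°cell = +0.43 V, n = 2.
Overall reaction: 2 Tl⁺(aq) + Zn(s) → 2 Tl(s) + Zn²⁺(aq); Q = [Zn²⁺]^1/[Tl⁺]^2.
From E = E° − (0.0592/n) log Q: log Q = (E° − E)·n/0.0592 = (+0.43 − (+0.277))·2/0.0592 = 5.1689.
So 2·log[Tl⁺] = 1·log(0.085) − log Q = -1.0706 − (5.1689) = -6.2395; log[Tl⁺] = -6.2395 / 2 = -3.1197; [Tl⁺] = 10^(-3.1197) ≈ 0.00076 M.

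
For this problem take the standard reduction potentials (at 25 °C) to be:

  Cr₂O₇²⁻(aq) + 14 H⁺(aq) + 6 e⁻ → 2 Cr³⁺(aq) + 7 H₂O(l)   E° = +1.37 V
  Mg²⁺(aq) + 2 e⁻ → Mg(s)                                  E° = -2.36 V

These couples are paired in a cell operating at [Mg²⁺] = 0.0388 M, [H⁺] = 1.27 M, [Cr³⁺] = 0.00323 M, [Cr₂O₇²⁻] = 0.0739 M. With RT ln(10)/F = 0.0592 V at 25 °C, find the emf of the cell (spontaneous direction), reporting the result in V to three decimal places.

+3.824 V

Cr₂O₇²⁻/Cr³⁺ is the cathode (higher E°), Mg²⁺/Mg the anode: E°cell = +1.37 − (-2.36) = +3.73 V, n = 6.
Overall: Cr₂O₇²⁻(aq) + 14 H⁺(aq) + 3 Mg(s) → 2 Cr³⁺(aq) + 7 H₂O(l) + 3 Mg²⁺(aq)
Q = [Cr³⁺]^2·[Mg²⁺]^3 / ([Cr₂O₇²⁻]·[H⁺]^14); log Q = -9.537.
E = E° − (0.0592/n) log Q = +3.73 − (0.0592/6)(-9.537) = +3.824 V.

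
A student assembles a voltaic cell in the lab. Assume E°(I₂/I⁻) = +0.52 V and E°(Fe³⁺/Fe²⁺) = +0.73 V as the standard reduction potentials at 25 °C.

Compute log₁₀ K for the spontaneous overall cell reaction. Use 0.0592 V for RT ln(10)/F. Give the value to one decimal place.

7.1

Cathode: Fe³⁺/Fe²⁺; anode: I₂/I⁻. E°cell = +0.21 V, n = 2.
log K = nE°cell / 0.0592 = (2)(+0.21) / 0.0592 = 7.1.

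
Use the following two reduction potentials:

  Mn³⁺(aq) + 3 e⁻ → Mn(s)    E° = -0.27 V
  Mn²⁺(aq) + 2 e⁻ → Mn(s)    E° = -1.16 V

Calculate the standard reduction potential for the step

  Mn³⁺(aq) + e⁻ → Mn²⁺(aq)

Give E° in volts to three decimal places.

+1.510 V

Sequential free energies add, so n₃E°₃ = n₁E°₁ + n₂E°₂.
With n₃ = 3, and the known step contributing 2×(-1.16) V, the unknown satisfies 1·E° = 3×(-0.27) − 2×(-1.16) = +1.510.
E° = +1.510 / 1 = +1.510 V.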